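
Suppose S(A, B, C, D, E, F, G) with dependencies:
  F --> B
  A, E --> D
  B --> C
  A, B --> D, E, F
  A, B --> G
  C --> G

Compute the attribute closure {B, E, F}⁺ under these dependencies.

Start with {B, E, F}.
B --> C applies; add {C} → now {B, C, E, F}.
C --> G applies; add {G} → now {B, C, E, F, G}.
No further FD applies.

{B, C, E, F, G}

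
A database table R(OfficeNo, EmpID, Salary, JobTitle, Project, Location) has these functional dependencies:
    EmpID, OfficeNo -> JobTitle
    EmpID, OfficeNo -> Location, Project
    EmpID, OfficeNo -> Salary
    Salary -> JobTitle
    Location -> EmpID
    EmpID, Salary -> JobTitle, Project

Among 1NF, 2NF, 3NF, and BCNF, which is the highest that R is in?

2NF

Candidate keys: {EmpID, OfficeNo}, {Location, OfficeNo}. Prime attributes: {EmpID, Location, OfficeNo}.
For Salary -> JobTitle we have {Salary}⁺ = {JobTitle, Salary}; {Salary} is not a superkey, so BCNF fails.
Because {JobTitle} is non-prime and the left side of Salary -> JobTitle is not a superkey, the relation is not in 3NF.
No non-prime attribute depends on a proper subset of any candidate key, so 2NF holds.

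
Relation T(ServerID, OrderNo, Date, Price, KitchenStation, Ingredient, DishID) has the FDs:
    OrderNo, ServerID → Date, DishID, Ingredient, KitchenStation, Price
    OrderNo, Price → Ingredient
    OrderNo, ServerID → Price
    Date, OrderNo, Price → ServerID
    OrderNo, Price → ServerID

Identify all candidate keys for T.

{OrderNo, Price}, {OrderNo, ServerID}

{OrderNo} never appears on the right of any FD, so every key must include it.
{OrderNo, Price}⁺ = {Date, DishID, Ingredient, KitchenStation, OrderNo, Price, ServerID}, which is every attribute, so {OrderNo, Price} is a candidate key.
{OrderNo, ServerID}⁺ = {Date, DishID, Ingredient, KitchenStation, OrderNo, Price, ServerID}, which is every attribute, so {OrderNo, ServerID} is a candidate key.
These are minimal and exhaustive — every other superkey contains one of them.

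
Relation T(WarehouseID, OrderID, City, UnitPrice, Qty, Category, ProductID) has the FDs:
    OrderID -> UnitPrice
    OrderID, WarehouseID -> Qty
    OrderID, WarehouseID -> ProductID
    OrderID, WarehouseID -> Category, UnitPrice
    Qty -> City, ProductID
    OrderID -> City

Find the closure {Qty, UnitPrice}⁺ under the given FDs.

Start with {Qty, UnitPrice}.
Qty -> City, ProductID applies; add {City, ProductID} → now {City, ProductID, Qty, UnitPrice}.
No further FD applies.

{City, ProductID, Qty, UnitPrice}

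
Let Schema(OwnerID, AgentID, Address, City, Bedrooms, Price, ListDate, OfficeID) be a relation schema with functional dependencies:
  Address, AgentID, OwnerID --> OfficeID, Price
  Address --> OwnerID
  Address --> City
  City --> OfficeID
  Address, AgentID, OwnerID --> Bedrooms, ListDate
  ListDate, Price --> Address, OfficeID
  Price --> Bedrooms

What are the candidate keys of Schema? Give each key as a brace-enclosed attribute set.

{AgentID} never appears on the right of any FD, so every key must include it.
{Address, AgentID} is a candidate key since {Address, AgentID}⁺ = {Address, AgentID, Bedrooms, City, ListDate, OfficeID, OwnerID, Price} covers every attribute.
{AgentID, ListDate, Price} is a candidate key since {AgentID, ListDate, Price}⁺ = {Address, AgentID, Bedrooms, City, ListDate, OfficeID, OwnerID, Price} covers every attribute.
Any other superkey properly contains one of these, so there are no further candidate keys.

{Address, AgentID}, {AgentID, ListDate, Price}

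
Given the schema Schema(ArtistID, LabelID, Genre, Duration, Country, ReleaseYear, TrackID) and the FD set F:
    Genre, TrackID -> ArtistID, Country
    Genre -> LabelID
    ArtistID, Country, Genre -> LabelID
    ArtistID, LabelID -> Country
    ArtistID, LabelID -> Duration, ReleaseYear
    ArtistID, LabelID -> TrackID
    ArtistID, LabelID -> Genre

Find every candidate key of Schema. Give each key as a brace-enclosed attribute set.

{ArtistID, Genre}⁺ = {ArtistID, Country, Duration, Genre, LabelID, ReleaseYear, TrackID} — all of the relation — so {ArtistID, Genre} is a candidate key.
{ArtistID, LabelID}⁺ = {ArtistID, Country, Duration, Genre, LabelID, ReleaseYear, TrackID} — all of the relation — so {ArtistID, LabelID} is a candidate key.
{Genre, TrackID}⁺ = {ArtistID, Country, Duration, Genre, LabelID, ReleaseYear, TrackID} — all of the relation — so {Genre, TrackID} is a candidate key.
These are minimal and exhaustive — every other superkey contains one of them.

{ArtistID, Genre}, {ArtistID, LabelID}, {Genre, TrackID}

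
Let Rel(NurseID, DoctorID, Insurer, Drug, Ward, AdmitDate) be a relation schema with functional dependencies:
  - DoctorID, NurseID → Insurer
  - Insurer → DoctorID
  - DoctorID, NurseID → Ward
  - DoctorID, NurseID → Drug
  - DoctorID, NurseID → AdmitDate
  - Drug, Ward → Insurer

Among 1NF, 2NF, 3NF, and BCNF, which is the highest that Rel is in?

3NF

Candidate keys: {DoctorID, NurseID}, {Drug, NurseID, Ward}, {Insurer, NurseID}. Prime attributes: {DoctorID, Drug, Insurer, NurseID, Ward}.
Insurer → DoctorID breaks BCNF: {Insurer}⁺ = {DoctorID, Insurer}, so {Insurer} is not a superkey.
But every attribute on its right side ({DoctorID}) is prime, and the same holds for every other non-superkey FD, so 3NF still holds.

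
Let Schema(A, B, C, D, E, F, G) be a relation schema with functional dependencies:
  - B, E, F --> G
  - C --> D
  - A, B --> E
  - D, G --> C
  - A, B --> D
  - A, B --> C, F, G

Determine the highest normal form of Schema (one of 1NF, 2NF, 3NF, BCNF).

Candidate key: {A, B}. Prime attributes: {A, B}.
B, E, F --> G: {B, E, F}⁺ = {B, E, F, G}, which is not all of the attributes, so the left side is not a superkey — BCNF is violated.
B, E, F --> G determines the non-prime attribute {G} from a non-superkey — 3NF is violated.
No proper subset of a key has a non-prime attribute in its closure, so there is no partial dependency; 2NF holds.

2NF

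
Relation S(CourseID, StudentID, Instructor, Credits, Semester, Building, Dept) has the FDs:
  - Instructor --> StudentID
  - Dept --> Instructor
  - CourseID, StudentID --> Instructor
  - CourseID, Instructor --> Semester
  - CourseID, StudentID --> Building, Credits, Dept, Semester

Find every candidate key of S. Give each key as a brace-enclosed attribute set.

{CourseID} never appears on the right of any FD, so every key must include it.
{CourseID, Dept}⁺ = {Building, CourseID, Credits, Dept, Instructor, Semester, StudentID} — all of the relation — so {CourseID, Dept} is a candidate key.
{CourseID, Instructor}⁺ = {Building, CourseID, Credits, Dept, Instructor, Semester, StudentID} — all of the relation — so {CourseID, Instructor} is a candidate key.
{CourseID, StudentID}⁺ = {Building, CourseID, Credits, Dept, Instructor, Semester, StudentID} — all of the relation — so {CourseID, StudentID} is a candidate key.
These are minimal and exhaustive — every other superkey contains one of them.

{CourseID, Dept}, {CourseID, Instructor}, {CourseID, StudentID}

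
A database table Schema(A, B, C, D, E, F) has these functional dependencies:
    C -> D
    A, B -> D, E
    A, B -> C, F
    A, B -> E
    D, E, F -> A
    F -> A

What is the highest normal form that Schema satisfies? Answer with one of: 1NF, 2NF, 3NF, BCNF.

2NF

Candidate keys: {A, B}, {B, F}. Prime attributes: {A, B, F}.
For C -> D we have {C}⁺ = {C, D}; {C} is not a superkey, so BCNF fails.
C -> D has non-prime {D} on the right and a non-superkey on the left, so 3NF fails.
Checking every proper subset of each key, none determines a non-prime attribute — 2NF is satisfied.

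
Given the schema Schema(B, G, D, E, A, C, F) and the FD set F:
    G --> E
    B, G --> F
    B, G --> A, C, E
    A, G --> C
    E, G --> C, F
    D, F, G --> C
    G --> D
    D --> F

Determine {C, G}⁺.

Start with {C, G}.
G --> E applies; add {E} → now {C, E, G}.
E, G --> C, F applies; add {F} → now {C, E, F, G}.
G --> D applies; add {D} → now {C, D, E, F, G}.
No further FD applies.

{C, D, E, F, G}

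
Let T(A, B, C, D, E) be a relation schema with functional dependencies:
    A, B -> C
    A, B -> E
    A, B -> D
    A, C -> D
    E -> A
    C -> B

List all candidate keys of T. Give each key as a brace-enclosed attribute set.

{A, B}⁺ = {A, B, C, D, E} — all of the relation — so {A, B} is a candidate key.
{A, C}⁺ = {A, B, C, D, E} — all of the relation — so {A, C} is a candidate key.
{B, E}⁺ = {A, B, C, D, E} — all of the relation — so {B, E} is a candidate key.
{C, E}⁺ = {A, B, C, D, E} — all of the relation — so {C, E} is a candidate key.
Any other superkey properly contains one of these, so there are no further candidate keys.

{A, B}, {A, C}, {B, E}, {C, E}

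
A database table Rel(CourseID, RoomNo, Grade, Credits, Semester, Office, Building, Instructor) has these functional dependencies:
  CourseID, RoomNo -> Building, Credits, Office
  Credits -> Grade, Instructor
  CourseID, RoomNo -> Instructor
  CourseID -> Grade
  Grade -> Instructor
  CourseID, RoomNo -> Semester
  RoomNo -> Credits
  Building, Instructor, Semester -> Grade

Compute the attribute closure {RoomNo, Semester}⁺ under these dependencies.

{Credits, Grade, Instructor, RoomNo, Semester}

Start with {RoomNo, Semester}.
RoomNo -> Credits applies; add {Credits} → now {Credits, RoomNo, Semester}.
Credits -> Grade, Instructor applies; add {Grade, Instructor} → now {Credits, Grade, Instructor, RoomNo, Semester}.
No further FD applies.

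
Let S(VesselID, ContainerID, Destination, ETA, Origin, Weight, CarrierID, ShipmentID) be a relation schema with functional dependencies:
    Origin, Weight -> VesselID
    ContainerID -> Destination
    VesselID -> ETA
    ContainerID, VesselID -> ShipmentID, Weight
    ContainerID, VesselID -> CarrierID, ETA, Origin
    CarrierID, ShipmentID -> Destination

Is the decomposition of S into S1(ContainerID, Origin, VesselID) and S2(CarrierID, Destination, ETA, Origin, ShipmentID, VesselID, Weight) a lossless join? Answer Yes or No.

S1 ∩ S2 = {Origin, VesselID}; its closure under F is {ETA, Origin, VesselID}.
Neither S1 nor S2 is contained in that closure, so the decomposition is lossy.

No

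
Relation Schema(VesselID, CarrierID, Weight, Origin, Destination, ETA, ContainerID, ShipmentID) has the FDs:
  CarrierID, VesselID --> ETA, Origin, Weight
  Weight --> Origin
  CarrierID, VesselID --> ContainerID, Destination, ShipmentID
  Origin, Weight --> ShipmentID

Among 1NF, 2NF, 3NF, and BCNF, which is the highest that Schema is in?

Candidate key: {CarrierID, VesselID}. Prime attributes: {CarrierID, VesselID}.
For Weight --> Origin we have {Weight}⁺ = {Origin, ShipmentID, Weight}; {Weight} is not a superkey, so BCNF fails.
Weight --> Origin determines the non-prime attribute {Origin} from a non-superkey — 3NF is violated.
No proper subset of a key has a non-prime attribute in its closure, so there is no partial dependency; 2NF holds.

2NF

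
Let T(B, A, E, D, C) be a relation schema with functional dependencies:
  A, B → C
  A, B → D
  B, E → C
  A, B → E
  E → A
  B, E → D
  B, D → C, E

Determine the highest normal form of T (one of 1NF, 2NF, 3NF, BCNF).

Candidate keys: {A, B}, {B, D}, {B, E}. Prime attributes: {A, B, D, E}.
E → A breaks BCNF: {E}⁺ = {A, E}, so {E} is not a superkey.
Its right-hand attributes {A} are all prime, as are those of every other non-superkey FD — the relation is in 3NF.

3NF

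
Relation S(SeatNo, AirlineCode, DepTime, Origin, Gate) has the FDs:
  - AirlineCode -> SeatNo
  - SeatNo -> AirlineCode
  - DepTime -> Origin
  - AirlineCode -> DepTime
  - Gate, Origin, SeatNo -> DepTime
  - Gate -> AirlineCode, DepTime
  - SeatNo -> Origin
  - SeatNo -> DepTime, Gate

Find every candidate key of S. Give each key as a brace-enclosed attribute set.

{AirlineCode}, {Gate}, {SeatNo}

{AirlineCode}⁺ = {AirlineCode, DepTime, Gate, Origin, SeatNo}, which is every attribute, so {AirlineCode} is a candidate key.
{Gate}⁺ = {AirlineCode, DepTime, Gate, Origin, SeatNo}, which is every attribute, so {Gate} is a candidate key.
{SeatNo}⁺ = {AirlineCode, DepTime, Gate, Origin, SeatNo}, which is every attribute, so {SeatNo} is a candidate key.
These are minimal and exhaustive — every other superkey contains one of them.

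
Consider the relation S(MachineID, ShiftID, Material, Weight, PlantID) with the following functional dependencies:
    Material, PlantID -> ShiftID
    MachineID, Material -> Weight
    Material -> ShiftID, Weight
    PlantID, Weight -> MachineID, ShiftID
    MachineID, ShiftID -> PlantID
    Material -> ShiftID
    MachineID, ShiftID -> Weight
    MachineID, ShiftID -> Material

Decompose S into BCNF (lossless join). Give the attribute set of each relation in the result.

{MachineID, Material, PlantID}; {Material, ShiftID, Weight}

Candidate keys of the original relation: {MachineID, Material}, {MachineID, ShiftID}, {Material, PlantID}, {PlantID, Weight}.
Within {MachineID, Material, PlantID, ShiftID, Weight}: {Material}⁺ ∩ {MachineID, Material, PlantID, ShiftID, Weight} = {Material, ShiftID, Weight}, not the whole set, so Material -> ShiftID, Weight violates BCNF; decompose into {Material, ShiftID, Weight} and {MachineID, Material, PlantID}.
{Material, ShiftID, Weight} is in BCNF.
{MachineID, Material, PlantID} is in BCNF.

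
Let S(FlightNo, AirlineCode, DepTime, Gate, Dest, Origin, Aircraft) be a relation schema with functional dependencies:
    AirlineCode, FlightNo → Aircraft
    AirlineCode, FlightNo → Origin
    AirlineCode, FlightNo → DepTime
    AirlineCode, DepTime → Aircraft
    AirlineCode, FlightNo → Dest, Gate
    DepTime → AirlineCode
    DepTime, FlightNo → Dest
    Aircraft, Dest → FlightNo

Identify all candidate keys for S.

{Aircraft, AirlineCode, Dest}, {AirlineCode, FlightNo}, {DepTime, Dest}, {DepTime, FlightNo}

{AirlineCode, FlightNo}⁺ = {Aircraft, AirlineCode, DepTime, Dest, FlightNo, Gate, Origin} — all of the relation — so {AirlineCode, FlightNo} is a candidate key.
{DepTime, Dest}⁺ = {Aircraft, AirlineCode, DepTime, Dest, FlightNo, Gate, Origin} — all of the relation — so {DepTime, Dest} is a candidate key.
{DepTime, FlightNo}⁺ = {Aircraft, AirlineCode, DepTime, Dest, FlightNo, Gate, Origin} — all of the relation — so {DepTime, FlightNo} is a candidate key.
{Aircraft, AirlineCode, Dest}⁺ = {Aircraft, AirlineCode, DepTime, Dest, FlightNo, Gate, Origin} — all of the relation — so {Aircraft, AirlineCode, Dest} is a candidate key.
These are minimal and exhaustive — every other superkey contains one of them.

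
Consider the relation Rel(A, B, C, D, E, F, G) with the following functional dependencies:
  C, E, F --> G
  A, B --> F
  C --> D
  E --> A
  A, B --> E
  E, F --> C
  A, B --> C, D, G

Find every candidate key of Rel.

Attributes never on any right-hand side: {B} — every candidate key must contain it.
{A, B}⁺ = {A, B, C, D, E, F, G} — all of the relation — so {A, B} is a candidate key.
{B, E}⁺ = {A, B, C, D, E, F, G} — all of the relation — so {B, E} is a candidate key.
Any other superkey properly contains one of these, so there are no further candidate keys.

{A, B}, {B, E}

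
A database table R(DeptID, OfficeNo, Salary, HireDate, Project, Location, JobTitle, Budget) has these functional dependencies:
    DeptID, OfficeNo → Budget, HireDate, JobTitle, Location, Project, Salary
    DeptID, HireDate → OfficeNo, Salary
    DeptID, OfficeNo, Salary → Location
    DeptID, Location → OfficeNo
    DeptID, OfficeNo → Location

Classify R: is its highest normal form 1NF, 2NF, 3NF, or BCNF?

Candidate keys: {DeptID, HireDate}, {DeptID, Location}, {DeptID, OfficeNo}. Prime attributes: {DeptID, HireDate, Location, OfficeNo}.
Each dependency's left side is a superkey — BCNF holds.

BCNF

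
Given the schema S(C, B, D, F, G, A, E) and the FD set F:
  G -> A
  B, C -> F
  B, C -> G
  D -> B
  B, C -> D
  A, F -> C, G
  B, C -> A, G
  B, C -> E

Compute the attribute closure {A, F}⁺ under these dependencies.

Start with {A, F}.
A, F -> C, G applies; add {C, G} → now {A, C, F, G}.
No further FD applies.

{A, C, F, G}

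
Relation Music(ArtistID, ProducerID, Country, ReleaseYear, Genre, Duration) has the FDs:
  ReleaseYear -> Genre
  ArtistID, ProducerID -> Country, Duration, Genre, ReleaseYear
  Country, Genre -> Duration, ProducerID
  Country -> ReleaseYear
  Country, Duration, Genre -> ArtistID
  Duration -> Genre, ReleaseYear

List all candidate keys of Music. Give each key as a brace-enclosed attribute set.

{Country} is a candidate key since {Country}⁺ = {ArtistID, Country, Duration, Genre, ProducerID, ReleaseYear} covers every attribute.
{ArtistID, ProducerID} is a candidate key since {ArtistID, ProducerID}⁺ = {ArtistID, Country, Duration, Genre, ProducerID, ReleaseYear} covers every attribute.
Any other superkey properly contains one of these, so there are no further candidate keys.

{ArtistID, ProducerID}, {Country}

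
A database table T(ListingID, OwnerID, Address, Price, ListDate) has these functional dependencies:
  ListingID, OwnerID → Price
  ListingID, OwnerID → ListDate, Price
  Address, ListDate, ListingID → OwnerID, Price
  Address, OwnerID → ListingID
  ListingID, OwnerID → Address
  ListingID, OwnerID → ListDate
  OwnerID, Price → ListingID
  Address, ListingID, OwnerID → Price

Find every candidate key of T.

{Address, ListDate, ListingID}, {Address, OwnerID}, {ListingID, OwnerID}, {OwnerID, Price}

{Address, OwnerID}⁺ = {Address, ListDate, ListingID, OwnerID, Price}, which is every attribute, so {Address, OwnerID} is a candidate key.
{ListingID, OwnerID}⁺ = {Address, ListDate, ListingID, OwnerID, Price}, which is every attribute, so {ListingID, OwnerID} is a candidate key.
{OwnerID, Price}⁺ = {Address, ListDate, ListingID, OwnerID, Price}, which is every attribute, so {OwnerID, Price} is a candidate key.
{Address, ListDate, ListingID}⁺ = {Address, ListDate, ListingID, OwnerID, Price}, which is every attribute, so {Address, ListDate, ListingID} is a candidate key.
Any other superkey properly contains one of these, so there are no further candidate keys.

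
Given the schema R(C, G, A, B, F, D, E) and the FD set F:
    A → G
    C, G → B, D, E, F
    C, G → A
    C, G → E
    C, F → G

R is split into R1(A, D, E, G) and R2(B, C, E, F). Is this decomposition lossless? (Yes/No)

Common attributes: {E}; their closure is {E}.
The closure covers neither R1 nor R2 entirely; the join is not lossless.

No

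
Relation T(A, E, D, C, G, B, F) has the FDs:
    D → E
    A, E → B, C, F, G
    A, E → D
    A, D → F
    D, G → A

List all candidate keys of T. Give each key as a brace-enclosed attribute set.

{A, D}, {A, E}, {D, G}

{A, D}⁺ = {A, B, C, D, E, F, G} — all of the relation — so {A, D} is a candidate key.
{A, E}⁺ = {A, B, C, D, E, F, G} — all of the relation — so {A, E} is a candidate key.
{D, G}⁺ = {A, B, C, D, E, F, G} — all of the relation — so {D, G} is a candidate key.
These are minimal and exhaustive — every other superkey contains one of them.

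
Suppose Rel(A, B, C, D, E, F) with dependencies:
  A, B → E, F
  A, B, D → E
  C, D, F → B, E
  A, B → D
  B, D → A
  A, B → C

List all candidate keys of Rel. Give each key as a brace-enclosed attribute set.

{A, B}⁺ = {A, B, C, D, E, F}, which is every attribute, so {A, B} is a candidate key.
{B, D}⁺ = {A, B, C, D, E, F}, which is every attribute, so {B, D} is a candidate key.
{C, D, F}⁺ = {A, B, C, D, E, F}, which is every attribute, so {C, D, F} is a candidate key.
Any other superkey properly contains one of these, so there are no further candidate keys.

{A, B}, {B, D}, {C, D, F}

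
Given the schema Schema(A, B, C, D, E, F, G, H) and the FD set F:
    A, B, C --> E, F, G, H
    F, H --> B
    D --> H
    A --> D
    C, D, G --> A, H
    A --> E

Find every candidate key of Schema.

{A, B, C}, {A, C, F}, {B, C, D, G}, {C, D, F, G}

No FD produces {C}, so it must be in every candidate key.
Closure of {A, B, C} is {A, B, C, D, E, F, G, H}, the whole schema; {A, B, C} is a candidate key.
Closure of {A, C, F} is {A, B, C, D, E, F, G, H}, the whole schema; {A, C, F} is a candidate key.
Closure of {B, C, D, G} is {A, B, C, D, E, F, G, H}, the whole schema; {B, C, D, G} is a candidate key.
Closure of {C, D, F, G} is {A, B, C, D, E, F, G, H}, the whole schema; {C, D, F, G} is a candidate key.
No proper subset of any of these is a key, and no other minimal superkey exists.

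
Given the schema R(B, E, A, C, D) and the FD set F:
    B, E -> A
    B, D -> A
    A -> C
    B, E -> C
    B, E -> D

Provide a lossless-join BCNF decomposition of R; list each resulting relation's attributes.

Candidate key of the original relation: {B, E}.
Within {A, B, C, D, E}: {B, D}⁺ ∩ {A, B, C, D, E} = {A, B, C, D}, not the whole set, so B, D -> A, C violates BCNF; decompose into {A, B, C, D} and {B, D, E}.
Within {A, B, C, D}: {A}⁺ ∩ {A, B, C, D} = {A, C}, not the whole set, so A -> C violates BCNF; decompose into {A, C} and {A, B, D}.
{A, C}: every determinant is a superkey — BCNF.
{A, B, D}: every determinant is a superkey — BCNF.
{B, D, E}: every determinant is a superkey — BCNF.

{A, B, D}; {A, C}; {B, D, E}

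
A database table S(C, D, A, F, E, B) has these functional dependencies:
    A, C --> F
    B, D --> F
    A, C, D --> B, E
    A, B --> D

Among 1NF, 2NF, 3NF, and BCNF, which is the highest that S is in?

1NF

Candidate keys: {A, B, C}, {A, C, D}. Prime attributes: {A, B, C, D}.
For A, C --> F we have {A, C}⁺ = {A, C, F}; {A, C} is not a superkey, so BCNF fails.
A, C --> F determines the non-prime attribute {F} from a non-superkey — 3NF is violated.
Since {A, B} ⊂ {A, B, C} and {A, B}⁺ ⊇ {F} with {F} non-prime, there is a partial dependency; 2NF fails.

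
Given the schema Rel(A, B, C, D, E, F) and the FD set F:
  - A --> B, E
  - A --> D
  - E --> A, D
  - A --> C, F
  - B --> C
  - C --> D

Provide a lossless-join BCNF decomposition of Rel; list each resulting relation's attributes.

Candidate keys of the original relation: {A}, {E}.
In {A, B, C, D, E, F}, {B} is not a superkey ({B}⁺ restricted to this set is {B, C, D}), so split on B --> C, D into {B, C, D} and {A, B, E, F}.
In {B, C, D}, {C} is not a superkey ({C}⁺ restricted to this set is {C, D}), so split on C --> D into {C, D} and {B, C}.
{C, D}: every determinant is a superkey — BCNF.
{B, C}: every determinant is a superkey — BCNF.
{A, B, E, F}: every determinant is a superkey — BCNF.

{A, B, E, F}; {B, C}; {C, D}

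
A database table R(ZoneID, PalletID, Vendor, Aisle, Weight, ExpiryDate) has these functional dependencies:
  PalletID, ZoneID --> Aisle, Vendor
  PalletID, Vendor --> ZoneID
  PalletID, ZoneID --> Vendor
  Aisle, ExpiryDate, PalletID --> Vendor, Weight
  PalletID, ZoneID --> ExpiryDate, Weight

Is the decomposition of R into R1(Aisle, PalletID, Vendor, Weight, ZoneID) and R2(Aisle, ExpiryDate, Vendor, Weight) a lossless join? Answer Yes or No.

No

The shared attributes are {Aisle, Vendor, Weight} and {Aisle, Vendor, Weight}⁺ = {Aisle, Vendor, Weight}.
Neither R1 nor R2 is contained in that closure, so the decomposition is lossy.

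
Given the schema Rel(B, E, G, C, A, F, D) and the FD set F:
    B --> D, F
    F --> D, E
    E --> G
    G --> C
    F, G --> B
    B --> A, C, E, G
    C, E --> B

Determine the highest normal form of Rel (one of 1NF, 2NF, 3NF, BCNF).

Candidate keys: {B}, {E}, {F}. Prime attributes: {B, E, F}.
G --> C breaks BCNF: {G}⁺ = {C, G}, so {G} is not a superkey.
G --> C has non-prime {C} on the right and a non-superkey on the left, so 3NF fails.
All keys have size 1, which rules out partial dependencies — 2NF is satisfied.

2NF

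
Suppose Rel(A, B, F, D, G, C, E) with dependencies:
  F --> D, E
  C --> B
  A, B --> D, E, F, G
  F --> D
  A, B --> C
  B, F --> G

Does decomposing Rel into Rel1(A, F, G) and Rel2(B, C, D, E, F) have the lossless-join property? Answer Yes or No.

The shared attributes are {F} and {F}⁺ = {D, E, F}.
Rel1 ⊄ {D, E, F} and Rel2 ⊄ {D, E, F}, so the split is lossy.

No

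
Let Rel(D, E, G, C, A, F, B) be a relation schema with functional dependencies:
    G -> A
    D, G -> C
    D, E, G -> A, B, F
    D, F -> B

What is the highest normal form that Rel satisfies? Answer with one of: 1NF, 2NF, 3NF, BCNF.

Candidate key: {D, E, G}. Prime attributes: {D, E, G}.
G -> A breaks BCNF: {G}⁺ = {A, G}, so {G} is not a superkey.
G -> A determines the non-prime attribute {A} from a non-superkey — 3NF is violated.
Since {G} ⊂ {D, E, G} and {G}⁺ ⊇ {A} with {A} non-prime, there is a partial dependency; 2NF fails.

1NF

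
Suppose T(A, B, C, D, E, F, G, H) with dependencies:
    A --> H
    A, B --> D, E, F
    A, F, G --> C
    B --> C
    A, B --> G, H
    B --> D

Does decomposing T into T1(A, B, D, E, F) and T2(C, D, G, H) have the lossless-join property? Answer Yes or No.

No

The shared attributes are {D} and {D}⁺ = {D}.
Neither T1 nor T2 is contained in that closure, so the decomposition is lossy.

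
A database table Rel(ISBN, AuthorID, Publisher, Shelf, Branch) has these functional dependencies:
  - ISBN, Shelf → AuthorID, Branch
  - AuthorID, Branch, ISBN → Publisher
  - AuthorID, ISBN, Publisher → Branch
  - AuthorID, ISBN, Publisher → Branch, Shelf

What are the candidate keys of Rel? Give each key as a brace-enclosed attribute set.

{AuthorID, Branch, ISBN}, {AuthorID, ISBN, Publisher}, {ISBN, Shelf}

{ISBN} never appears on the right of any FD, so every key must include it.
Closure of {ISBN, Shelf} is {AuthorID, Branch, ISBN, Publisher, Shelf}, the whole schema; {ISBN, Shelf} is a candidate key.
Closure of {AuthorID, Branch, ISBN} is {AuthorID, Branch, ISBN, Publisher, Shelf}, the whole schema; {AuthorID, Branch, ISBN} is a candidate key.
Closure of {AuthorID, ISBN, Publisher} is {AuthorID, Branch, ISBN, Publisher, Shelf}, the whole schema; {AuthorID, ISBN, Publisher} is a candidate key.
Any other superkey properly contains one of these, so there are no further candidate keys.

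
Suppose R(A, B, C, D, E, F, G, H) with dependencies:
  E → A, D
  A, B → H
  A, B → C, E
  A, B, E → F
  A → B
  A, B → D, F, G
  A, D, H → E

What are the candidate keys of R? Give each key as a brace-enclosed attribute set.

{A}⁺ = {A, B, C, D, E, F, G, H}, which is every attribute, so {A} is a candidate key.
{E}⁺ = {A, B, C, D, E, F, G, H}, which is every attribute, so {E} is a candidate key.
No proper subset of any of these is a key, and no other minimal superkey exists.

{A}, {E}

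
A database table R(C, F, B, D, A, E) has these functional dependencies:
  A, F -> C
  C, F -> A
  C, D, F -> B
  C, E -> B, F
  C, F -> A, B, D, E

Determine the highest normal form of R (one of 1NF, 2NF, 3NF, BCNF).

Candidate keys: {A, F}, {C, E}, {C, F}. Prime attributes: {A, C, E, F}.
Each dependency's left side is a superkey — BCNF holds.

BCNF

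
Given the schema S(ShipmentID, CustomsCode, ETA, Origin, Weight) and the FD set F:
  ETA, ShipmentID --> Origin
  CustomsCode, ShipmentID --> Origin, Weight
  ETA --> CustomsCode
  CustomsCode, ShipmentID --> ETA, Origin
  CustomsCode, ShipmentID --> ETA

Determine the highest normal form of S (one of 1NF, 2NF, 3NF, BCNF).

Candidate keys: {CustomsCode, ShipmentID}, {ETA, ShipmentID}. Prime attributes: {CustomsCode, ETA, ShipmentID}.
ETA --> CustomsCode breaks BCNF: {ETA}⁺ = {CustomsCode, ETA}, so {ETA} is not a superkey.
Since {CustomsCode} ⊆ prime attributes and every other non-superkey FD also has a prime right side, the schema is in 3NF.

3NF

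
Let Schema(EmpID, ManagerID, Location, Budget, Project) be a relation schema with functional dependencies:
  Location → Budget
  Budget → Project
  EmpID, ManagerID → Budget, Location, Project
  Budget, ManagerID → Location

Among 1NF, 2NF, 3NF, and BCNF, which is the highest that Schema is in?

Candidate key: {EmpID, ManagerID}. Prime attributes: {EmpID, ManagerID}.
For Location → Budget we have {Location}⁺ = {Budget, Location, Project}; {Location} is not a superkey, so BCNF fails.
Because {Budget} is non-prime and the left side of Location → Budget is not a superkey, the relation is not in 3NF.
No proper subset of a key has a non-prime attribute in its closure, so there is no partial dependency; 2NF holds.

2NF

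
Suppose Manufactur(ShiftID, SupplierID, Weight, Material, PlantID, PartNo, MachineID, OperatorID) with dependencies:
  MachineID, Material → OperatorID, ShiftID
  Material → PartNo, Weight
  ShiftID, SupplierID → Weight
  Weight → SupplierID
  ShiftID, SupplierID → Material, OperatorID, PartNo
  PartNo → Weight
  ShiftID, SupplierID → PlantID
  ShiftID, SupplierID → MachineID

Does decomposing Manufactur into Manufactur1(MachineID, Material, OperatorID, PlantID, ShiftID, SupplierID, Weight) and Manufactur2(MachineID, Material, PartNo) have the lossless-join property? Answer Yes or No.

The shared attributes are {MachineID, Material} and {MachineID, Material}⁺ = {MachineID, Material, OperatorID, PartNo, PlantID, ShiftID, SupplierID, Weight}.
Manufactur1 is contained in that closure, so Manufactur1 ∩ Manufactur2 → Manufactur1 holds and the join is lossless.

Yes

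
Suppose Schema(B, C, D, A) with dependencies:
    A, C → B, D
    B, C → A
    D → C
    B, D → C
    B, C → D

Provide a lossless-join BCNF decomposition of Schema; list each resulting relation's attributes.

Candidate keys of the original relation: {A, C}, {A, D}, {B, C}, {B, D}.
Within {A, B, C, D}: {D}⁺ ∩ {A, B, C, D} = {C, D}, not the whole set, so D → C violates BCNF; decompose into {C, D} and {A, B, D}.
{C, D}: every determinant is a superkey — BCNF.
{A, B, D}: every determinant is a superkey — BCNF.

{A, B, D}; {C, D}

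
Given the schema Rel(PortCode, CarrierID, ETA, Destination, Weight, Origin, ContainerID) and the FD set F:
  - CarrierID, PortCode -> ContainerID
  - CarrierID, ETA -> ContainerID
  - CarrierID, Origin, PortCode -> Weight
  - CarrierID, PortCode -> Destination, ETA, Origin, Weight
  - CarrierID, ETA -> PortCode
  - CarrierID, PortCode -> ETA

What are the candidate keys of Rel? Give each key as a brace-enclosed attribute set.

{CarrierID, ETA}, {CarrierID, PortCode}

{CarrierID} never appears on the right of any FD, so every key must include it.
{CarrierID, ETA} is a candidate key since {CarrierID, ETA}⁺ = {CarrierID, ContainerID, Destination, ETA, Origin, PortCode, Weight} covers every attribute.
{CarrierID, PortCode} is a candidate key since {CarrierID, PortCode}⁺ = {CarrierID, ContainerID, Destination, ETA, Origin, PortCode, Weight} covers every attribute.
Any other superkey properly contains one of these, so there are no further candidate keys.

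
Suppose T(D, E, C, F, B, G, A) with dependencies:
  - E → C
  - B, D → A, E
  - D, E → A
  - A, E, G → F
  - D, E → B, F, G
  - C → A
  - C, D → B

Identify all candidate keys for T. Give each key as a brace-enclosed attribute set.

{B, D}, {C, D}, {D, E}

Attributes never on any right-hand side: {D} — every candidate key must contain it.
{B, D}⁺ = {A, B, C, D, E, F, G}, which is every attribute, so {B, D} is a candidate key.
{C, D}⁺ = {A, B, C, D, E, F, G}, which is every attribute, so {C, D} is a candidate key.
{D, E}⁺ = {A, B, C, D, E, F, G}, which is every attribute, so {D, E} is a candidate key.
No proper subset of any of these is a key, and no other minimal superkey exists.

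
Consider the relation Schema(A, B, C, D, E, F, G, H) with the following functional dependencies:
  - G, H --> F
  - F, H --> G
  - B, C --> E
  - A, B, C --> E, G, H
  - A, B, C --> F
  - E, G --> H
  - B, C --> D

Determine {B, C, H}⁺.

{B, C, D, E, H}

Start with {B, C, H}.
B, C --> E applies; add {E} → now {B, C, E, H}.
B, C --> D applies; add {D} → now {B, C, D, E, H}.
No further FD applies.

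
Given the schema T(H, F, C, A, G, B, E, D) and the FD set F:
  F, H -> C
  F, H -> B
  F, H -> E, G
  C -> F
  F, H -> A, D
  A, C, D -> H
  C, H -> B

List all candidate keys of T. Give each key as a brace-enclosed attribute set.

{C, H}⁺ = {A, B, C, D, E, F, G, H}, which is every attribute, so {C, H} is a candidate key.
{F, H}⁺ = {A, B, C, D, E, F, G, H}, which is every attribute, so {F, H} is a candidate key.
{A, C, D}⁺ = {A, B, C, D, E, F, G, H}, which is every attribute, so {A, C, D} is a candidate key.
These are minimal and exhaustive — every other superkey contains one of them.

{A, C, D}, {C, H}, {F, H}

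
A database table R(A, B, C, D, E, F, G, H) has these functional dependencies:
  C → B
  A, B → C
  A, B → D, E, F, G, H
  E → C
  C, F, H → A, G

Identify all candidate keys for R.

{A, B}, {A, C}, {A, E}, {C, F, H}, {E, F, H}

{A, B}⁺ = {A, B, C, D, E, F, G, H}, which is every attribute, so {A, B} is a candidate key.
{A, C}⁺ = {A, B, C, D, E, F, G, H}, which is every attribute, so {A, C} is a candidate key.
{A, E}⁺ = {A, B, C, D, E, F, G, H}, which is every attribute, so {A, E} is a candidate key.
{C, F, H}⁺ = {A, B, C, D, E, F, G, H}, which is every attribute, so {C, F, H} is a candidate key.
{E, F, H}⁺ = {A, B, C, D, E, F, G, H}, which is every attribute, so {E, F, H} is a candidate key.
These are minimal and exhaustive — every other superkey contains one of them.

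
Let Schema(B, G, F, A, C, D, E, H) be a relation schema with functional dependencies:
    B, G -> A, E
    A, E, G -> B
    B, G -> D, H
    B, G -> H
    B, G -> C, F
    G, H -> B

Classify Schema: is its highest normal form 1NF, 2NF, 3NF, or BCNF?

Candidate keys: {A, E, G}, {B, G}, {G, H}. Prime attributes: {A, B, E, G, H}.
Each dependency's left side is a superkey — BCNF holds.

BCNF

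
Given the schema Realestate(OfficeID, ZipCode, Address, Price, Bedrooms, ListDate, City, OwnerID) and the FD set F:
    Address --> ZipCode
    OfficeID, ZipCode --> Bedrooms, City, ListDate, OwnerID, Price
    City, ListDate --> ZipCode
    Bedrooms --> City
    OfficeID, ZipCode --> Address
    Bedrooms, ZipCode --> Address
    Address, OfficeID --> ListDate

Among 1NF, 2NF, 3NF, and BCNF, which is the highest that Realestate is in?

Candidate keys: {Address, OfficeID}, {Bedrooms, ListDate, OfficeID}, {City, ListDate, OfficeID}, {OfficeID, ZipCode}. Prime attributes: {Address, Bedrooms, City, ListDate, OfficeID, ZipCode}.
Address --> ZipCode breaks BCNF: {Address}⁺ = {Address, ZipCode}, so {Address} is not a superkey.
Its right-hand attributes {ZipCode} are all prime, as are those of every other non-superkey FD — the relation is in 3NF.

3NF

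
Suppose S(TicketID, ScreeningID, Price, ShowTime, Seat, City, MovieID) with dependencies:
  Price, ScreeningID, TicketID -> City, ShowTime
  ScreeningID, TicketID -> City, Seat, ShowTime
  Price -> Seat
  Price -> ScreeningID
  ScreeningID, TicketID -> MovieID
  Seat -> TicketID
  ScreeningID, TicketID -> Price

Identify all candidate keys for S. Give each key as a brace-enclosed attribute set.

Closure of {Price} is {City, MovieID, Price, ScreeningID, Seat, ShowTime, TicketID}, the whole schema; {Price} is a candidate key.
Closure of {ScreeningID, Seat} is {City, MovieID, Price, ScreeningID, Seat, ShowTime, TicketID}, the whole schema; {ScreeningID, Seat} is a candidate key.
Closure of {ScreeningID, TicketID} is {City, MovieID, Price, ScreeningID, Seat, ShowTime, TicketID}, the whole schema; {ScreeningID, TicketID} is a candidate key.
No proper subset of any of these is a key, and no other minimal superkey exists.

{Price}, {ScreeningID, Seat}, {ScreeningID, TicketID}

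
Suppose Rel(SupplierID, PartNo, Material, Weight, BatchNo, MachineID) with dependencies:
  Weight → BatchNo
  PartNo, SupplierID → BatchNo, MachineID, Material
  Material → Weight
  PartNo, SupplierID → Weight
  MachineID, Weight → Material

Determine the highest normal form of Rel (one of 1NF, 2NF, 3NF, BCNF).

2NF

Candidate key: {PartNo, SupplierID}. Prime attributes: {PartNo, SupplierID}.
Weight → BatchNo: {Weight}⁺ = {BatchNo, Weight}, which is not all of the attributes, so the left side is not a superkey — BCNF is violated.
Because {BatchNo} is non-prime and the left side of Weight → BatchNo is not a superkey, the relation is not in 3NF.
No proper subset of a key has a non-prime attribute in its closure, so there is no partial dependency; 2NF holds.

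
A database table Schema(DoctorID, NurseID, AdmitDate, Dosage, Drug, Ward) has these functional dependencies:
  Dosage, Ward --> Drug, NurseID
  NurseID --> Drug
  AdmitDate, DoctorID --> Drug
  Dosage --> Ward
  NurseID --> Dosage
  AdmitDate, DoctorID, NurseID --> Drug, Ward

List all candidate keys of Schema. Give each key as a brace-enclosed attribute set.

No FD produces {AdmitDate, DoctorID}, so they must be in every candidate key.
{AdmitDate, DoctorID, Dosage}⁺ = {AdmitDate, DoctorID, Dosage, Drug, NurseID, Ward}, which is every attribute, so {AdmitDate, DoctorID, Dosage} is a candidate key.
{AdmitDate, DoctorID, NurseID}⁺ = {AdmitDate, DoctorID, Dosage, Drug, NurseID, Ward}, which is every attribute, so {AdmitDate, DoctorID, NurseID} is a candidate key.
No proper subset of any of these is a key, and no other minimal superkey exists.

{AdmitDate, DoctorID, Dosage}, {AdmitDate, DoctorID, NurseID}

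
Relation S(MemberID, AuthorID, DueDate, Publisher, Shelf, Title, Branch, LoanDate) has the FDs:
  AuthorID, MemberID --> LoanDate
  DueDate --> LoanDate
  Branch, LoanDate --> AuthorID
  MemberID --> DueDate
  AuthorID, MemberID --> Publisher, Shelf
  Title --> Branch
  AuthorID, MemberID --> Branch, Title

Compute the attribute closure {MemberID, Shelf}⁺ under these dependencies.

Start with {MemberID, Shelf}.
MemberID --> DueDate applies; add {DueDate} → now {DueDate, MemberID, Shelf}.
DueDate --> LoanDate applies; add {LoanDate} → now {DueDate, LoanDate, MemberID, Shelf}.
No further FD applies.

{DueDate, LoanDate, MemberID, Shelf}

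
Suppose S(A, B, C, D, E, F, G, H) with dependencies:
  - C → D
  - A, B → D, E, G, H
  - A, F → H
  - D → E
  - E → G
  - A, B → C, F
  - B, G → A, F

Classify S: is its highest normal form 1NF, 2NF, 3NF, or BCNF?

Candidate keys: {A, B}, {B, C}, {B, D}, {B, E}, {B, G}. Prime attributes: {A, B, C, D, E, G}.
For C → D we have {C}⁺ = {C, D, E, G}; {C} is not a superkey, so BCNF fails.
Because {H} is non-prime and the left side of A, F → H is not a superkey, the relation is not in 3NF.
No proper subset of a key has a non-prime attribute in its closure, so there is no partial dependency; 2NF holds.

2NF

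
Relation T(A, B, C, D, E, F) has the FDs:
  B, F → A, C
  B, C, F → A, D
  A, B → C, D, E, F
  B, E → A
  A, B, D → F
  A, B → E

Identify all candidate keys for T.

{A, B}, {B, E}, {B, F}

Attributes never on any right-hand side: {B} — every candidate key must contain it.
{A, B} is a candidate key since {A, B}⁺ = {A, B, C, D, E, F} covers every attribute.
{B, E} is a candidate key since {B, E}⁺ = {A, B, C, D, E, F} covers every attribute.
{B, F} is a candidate key since {B, F}⁺ = {A, B, C, D, E, F} covers every attribute.
These are minimal and exhaustive — every other superkey contains one of them.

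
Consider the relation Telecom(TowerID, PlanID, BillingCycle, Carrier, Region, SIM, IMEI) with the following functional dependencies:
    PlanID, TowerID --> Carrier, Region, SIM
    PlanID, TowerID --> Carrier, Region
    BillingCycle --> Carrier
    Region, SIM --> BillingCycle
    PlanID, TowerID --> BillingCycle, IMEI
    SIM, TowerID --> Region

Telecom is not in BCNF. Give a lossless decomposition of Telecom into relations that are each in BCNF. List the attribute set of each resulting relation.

{BillingCycle, Carrier}; {BillingCycle, Region, SIM}; {IMEI, PlanID, SIM, TowerID}; {Region, SIM, TowerID}

Candidate key of the original relation: {PlanID, TowerID}.
{BillingCycle, Carrier, IMEI, PlanID, Region, SIM, TowerID}: {BillingCycle} determines {BillingCycle, Carrier} here but is not a superkey — split on BillingCycle --> Carrier, giving {BillingCycle, Carrier} and {BillingCycle, IMEI, PlanID, Region, SIM, TowerID}.
{BillingCycle, Carrier} has no BCNF violation.
{BillingCycle, IMEI, PlanID, Region, SIM, TowerID}: {Region, SIM} determines {BillingCycle, Region, SIM} here but is not a superkey — split on Region, SIM --> BillingCycle, giving {BillingCycle, Region, SIM} and {IMEI, PlanID, Region, SIM, TowerID}.
{BillingCycle, Region, SIM} has no BCNF violation.
{IMEI, PlanID, Region, SIM, TowerID}: {SIM, TowerID} determines {Region, SIM, TowerID} here but is not a superkey — split on SIM, TowerID --> Region, giving {Region, SIM, TowerID} and {IMEI, PlanID, SIM, TowerID}.
{Region, SIM, TowerID} has no BCNF violation.
{IMEI, PlanID, SIM, TowerID} has no BCNF violation.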